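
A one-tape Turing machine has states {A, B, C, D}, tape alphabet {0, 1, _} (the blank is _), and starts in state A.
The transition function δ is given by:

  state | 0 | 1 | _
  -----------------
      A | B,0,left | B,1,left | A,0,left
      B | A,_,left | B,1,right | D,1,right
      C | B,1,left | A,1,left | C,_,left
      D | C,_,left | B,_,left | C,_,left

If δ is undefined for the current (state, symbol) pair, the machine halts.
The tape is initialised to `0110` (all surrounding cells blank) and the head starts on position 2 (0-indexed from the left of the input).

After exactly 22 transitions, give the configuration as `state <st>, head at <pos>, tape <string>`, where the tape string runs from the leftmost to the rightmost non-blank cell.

state D, head at 6, tape 011111

state=A head=2 tape=01[1]0___   (A,1)→(B,1,left)
state=B head=1 tape=0[1]10___   (B,1)→(B,1,right)
state=B head=2 tape=01[1]0___   (B,1)→(B,1,right)
state=B head=3 tape=011[0]___   (B,0)→(A,_,left)
state=A head=2 tape=01[1]____   (A,1)→(B,1,left)
state=B head=1 tape=0[1]1____   (B,1)→(B,1,right)
state=B head=2 tape=01[1]____   (B,1)→(B,1,right)
state=B head=3 tape=011[_]___   (B,_)→(D,1,right)
state=D head=4 tape=0111[_]__   (D,_)→(C,_,left)
state=C head=3 tape=011[1]___   (C,1)→(A,1,left)
state=A head=2 tape=01[1]1___   (A,1)→(B,1,left)
state=B head=1 tape=0[1]11___   (B,1)→(B,1,right)
state=B head=2 tape=01[1]1___   (B,1)→(B,1,right)
state=B head=3 tape=011[1]___   (B,1)→(B,1,right)
state=B head=4 tape=0111[_]__   (B,_)→(D,1,right)
state=D head=5 tape=01111[_]_   (D,_)→(C,_,left)
state=C head=4 tape=0111[1]__   (C,1)→(A,1,left)
state=A head=3 tape=011[1]1__   (A,1)→(B,1,left)
state=B head=2 tape=01[1]11__   (B,1)→(B,1,right)
state=B head=3 tape=011[1]1__   (B,1)→(B,1,right)
state=B head=4 tape=0111[1]__   (B,1)→(B,1,right)
state=B head=5 tape=01111[_]_   (B,_)→(D,1,right)
state=D head=6 tape=011111[_]
After 22 steps: state D, head at 6, tape 011111.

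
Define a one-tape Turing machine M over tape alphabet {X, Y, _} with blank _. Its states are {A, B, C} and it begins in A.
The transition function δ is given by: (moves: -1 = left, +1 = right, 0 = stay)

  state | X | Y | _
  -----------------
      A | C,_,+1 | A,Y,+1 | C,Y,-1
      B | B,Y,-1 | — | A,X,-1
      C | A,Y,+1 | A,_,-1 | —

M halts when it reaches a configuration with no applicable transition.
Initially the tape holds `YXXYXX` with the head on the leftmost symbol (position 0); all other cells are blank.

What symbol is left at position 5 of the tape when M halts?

_

state=A head=0 tape=__[Y]XXYXX_   (A,Y)→(A,Y,+1)
state=A head=1 tape=__Y[X]XYXX_   (A,X)→(C,_,+1)
state=C head=2 tape=__Y_[X]YXX_   (C,X)→(A,Y,+1)
state=A head=3 tape=__Y_Y[Y]XX_   (A,Y)→(A,Y,+1)
state=A head=4 tape=__Y_YY[X]X_   (A,X)→(C,_,+1)
state=C head=5 tape=__Y_YY_[X]_   (C,X)→(A,Y,+1)
state=A head=6 tape=__Y_YY_Y[_]   (A,_)→(C,Y,-1)
state=C head=5 tape=__Y_YY_[Y]Y   (C,Y)→(A,_,-1)
state=A head=4 tape=__Y_YY[_]_Y   (A,_)→(C,Y,-1)
state=C head=3 tape=__Y_Y[Y]Y_Y   (C,Y)→(A,_,-1)
state=A head=2 tape=__Y_[Y]_Y_Y   (A,Y)→(A,Y,+1)
state=A head=3 tape=__Y_Y[_]Y_Y   (A,_)→(C,Y,-1)
state=C head=2 tape=__Y_[Y]YY_Y   (C,Y)→(A,_,-1)
state=A head=1 tape=__Y[_]_YY_Y   (A,_)→(C,Y,-1)
state=C head=0 tape=__[Y]Y_YY_Y   (C,Y)→(A,_,-1)
state=A head=-1 tape=_[_]_Y_YY_Y   (A,_)→(C,Y,-1)
state=C head=-2 tape=[_]Y_Y_YY_Y
Cell 5 holds _ when M halts.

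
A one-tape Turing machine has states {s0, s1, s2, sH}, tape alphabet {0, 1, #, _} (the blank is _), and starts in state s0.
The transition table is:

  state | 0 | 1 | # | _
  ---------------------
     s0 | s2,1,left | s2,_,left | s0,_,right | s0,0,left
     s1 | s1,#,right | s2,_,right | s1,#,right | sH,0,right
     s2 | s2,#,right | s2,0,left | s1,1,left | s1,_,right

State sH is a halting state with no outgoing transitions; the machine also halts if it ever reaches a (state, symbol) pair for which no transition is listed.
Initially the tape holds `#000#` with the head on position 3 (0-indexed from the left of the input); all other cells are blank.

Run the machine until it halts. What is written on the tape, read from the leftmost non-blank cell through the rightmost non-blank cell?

##_#__0

s0 | #00[0]#___   read 0 → write 1, move left, go to s2
s2 | #0[0]1#___   read 0 → write #, move right, go to s2
s2 | #0#[1]#___   read 1 → write 0, move left, go to s2
s2 | #0[#]0#___   read # → write 1, move left, go to s1
s1 | #[0]10#___   read 0 → write #, move right, go to s1
s1 | ##[1]0#___   read 1 → write _, move right, go to s2
s2 | ##_[0]#___   read 0 → write #, move right, go to s2
s2 | ##_#[#]___   read # → write 1, move left, go to s1
s1 | ##_[#]1___   read # → write #, move right, go to s1
s1 | ##_#[1]___   read 1 → write _, move right, go to s2
s2 | ##_#_[_]__   read _ → write _, move right, go to s1
s1 | ##_#__[_]_   read _ → write 0, move right, go to sH
sH | ##_#__0[_]
The non-blank tape span at halt is ##_#__0.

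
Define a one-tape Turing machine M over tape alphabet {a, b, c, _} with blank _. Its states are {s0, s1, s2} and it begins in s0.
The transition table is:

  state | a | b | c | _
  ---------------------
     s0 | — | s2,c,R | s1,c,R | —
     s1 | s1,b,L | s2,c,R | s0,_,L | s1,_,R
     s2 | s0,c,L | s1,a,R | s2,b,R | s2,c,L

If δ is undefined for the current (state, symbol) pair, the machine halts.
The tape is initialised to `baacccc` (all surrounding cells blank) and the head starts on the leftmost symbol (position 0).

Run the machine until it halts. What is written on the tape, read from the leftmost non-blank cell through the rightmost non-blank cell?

c_cbbba

s0 | [b]aacccc_   read b → write c, move R, go to s2
s2 | c[a]acccc_   read a → write c, move L, go to s0
s0 | [c]cacccc_   read c → write c, move R, go to s1
s1 | c[c]acccc_   read c → write _, move L, go to s0
s0 | [c]_acccc_   read c → write c, move R, go to s1
s1 | c[_]acccc_   read _ → write _, move R, go to s1
s1 | c_[a]cccc_   read a → write b, move L, go to s1
s1 | c[_]bcccc_   read _ → write _, move R, go to s1
s1 | c_[b]cccc_   read b → write c, move R, go to s2
s2 | c_c[c]ccc_   read c → write b, move R, go to s2
s2 | c_cb[c]cc_   read c → write b, move R, go to s2
s2 | c_cbb[c]c_   read c → write b, move R, go to s2
s2 | c_cbbb[c]_   read c → write b, move R, go to s2
s2 | c_cbbbb[_]   read _ → write c, move L, go to s2
s2 | c_cbbb[b]c   read b → write a, move R, go to s1
s1 | c_cbbba[c]   read c → write _, move L, go to s0
s0 | c_cbbb[a]_
The non-blank tape span at halt is c_cbbba.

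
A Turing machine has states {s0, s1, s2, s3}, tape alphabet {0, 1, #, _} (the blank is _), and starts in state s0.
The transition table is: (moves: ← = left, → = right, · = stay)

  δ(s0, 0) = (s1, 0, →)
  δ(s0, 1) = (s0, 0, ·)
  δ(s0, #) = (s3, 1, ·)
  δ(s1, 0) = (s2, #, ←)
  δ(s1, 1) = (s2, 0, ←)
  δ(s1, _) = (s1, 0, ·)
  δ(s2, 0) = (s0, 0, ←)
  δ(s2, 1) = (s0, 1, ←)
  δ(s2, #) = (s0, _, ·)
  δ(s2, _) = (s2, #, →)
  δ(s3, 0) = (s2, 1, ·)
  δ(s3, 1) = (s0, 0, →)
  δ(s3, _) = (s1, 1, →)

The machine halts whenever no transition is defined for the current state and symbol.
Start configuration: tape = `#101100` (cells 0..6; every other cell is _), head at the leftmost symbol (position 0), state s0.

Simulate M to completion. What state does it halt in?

s0

state=s0 head=0 tape=_[#]101100   (s0,#)→(s3,1,·)
state=s3 head=0 tape=_[1]101100   (s3,1)→(s0,0,→)
state=s0 head=1 tape=_0[1]01100   (s0,1)→(s0,0,·)
state=s0 head=1 tape=_0[0]01100   (s0,0)→(s1,0,→)
state=s1 head=2 tape=_00[0]1100   (s1,0)→(s2,#,←)
state=s2 head=1 tape=_0[0]#1100   (s2,0)→(s0,0,←)
state=s0 head=0 tape=_[0]0#1100   (s0,0)→(s1,0,→)
state=s1 head=1 tape=_0[0]#1100   (s1,0)→(s2,#,←)
state=s2 head=0 tape=_[0]##1100   (s2,0)→(s0,0,←)
state=s0 head=-1 tape=[_]0##1100
No transition is defined for (s0, _); M halts in state s0.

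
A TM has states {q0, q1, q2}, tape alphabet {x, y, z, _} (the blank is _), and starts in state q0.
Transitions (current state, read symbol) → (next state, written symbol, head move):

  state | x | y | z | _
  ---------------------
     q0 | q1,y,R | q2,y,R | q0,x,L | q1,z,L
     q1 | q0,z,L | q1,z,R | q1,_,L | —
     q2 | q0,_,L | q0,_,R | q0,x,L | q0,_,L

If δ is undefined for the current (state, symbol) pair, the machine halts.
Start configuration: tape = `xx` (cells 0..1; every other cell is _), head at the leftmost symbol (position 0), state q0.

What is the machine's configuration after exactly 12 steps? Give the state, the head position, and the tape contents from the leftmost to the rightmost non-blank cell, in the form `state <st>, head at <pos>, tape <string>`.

state q0, head at 0, tape y

q0 | [x]x   read x → write y, move R, go to q1
q1 | y[x]   read x → write z, move L, go to q0
q0 | [y]z   read y → write y, move R, go to q2
q2 | y[z]   read z → write x, move L, go to q0
q0 | [y]x   read y → write y, move R, go to q2
q2 | y[x]   read x → write _, move L, go to q0
q0 | [y]_   read y → write y, move R, go to q2
q2 | y[_]   read _ → write _, move L, go to q0
q0 | [y]_   read y → write y, move R, go to q2
q2 | y[_]   read _ → write _, move L, go to q0
q0 | [y]_   read y → write y, move R, go to q2
q2 | y[_]   read _ → write _, move L, go to q0
q0 | [y]_
After 12 steps: state q0, head at 0, tape y.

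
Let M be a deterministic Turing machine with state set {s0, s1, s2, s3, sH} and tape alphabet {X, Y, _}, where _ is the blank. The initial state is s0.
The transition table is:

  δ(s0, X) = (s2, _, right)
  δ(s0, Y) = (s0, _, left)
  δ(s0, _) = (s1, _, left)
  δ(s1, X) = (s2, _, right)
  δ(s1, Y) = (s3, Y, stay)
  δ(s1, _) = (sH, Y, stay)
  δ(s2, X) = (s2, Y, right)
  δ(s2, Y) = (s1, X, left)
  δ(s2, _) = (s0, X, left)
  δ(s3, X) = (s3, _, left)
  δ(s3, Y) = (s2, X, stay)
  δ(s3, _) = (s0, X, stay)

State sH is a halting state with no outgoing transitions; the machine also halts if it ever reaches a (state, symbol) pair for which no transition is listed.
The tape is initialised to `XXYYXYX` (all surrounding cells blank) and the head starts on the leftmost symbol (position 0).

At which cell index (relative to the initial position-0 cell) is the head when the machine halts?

-1

s0 | _[X]XYYXYX_   read X → write _, move right, go to s2
s2 | __[X]YYXYX_   read X → write Y, move right, go to s2
s2 | __Y[Y]YXYX_   read Y → write X, move left, go to s1
s1 | __[Y]XYXYX_   read Y → write Y, move stay, go to s3
s3 | __[Y]XYXYX_   read Y → write X, move stay, go to s2
s2 | __[X]XYXYX_   read X → write Y, move right, go to s2
s2 | __Y[X]YXYX_   read X → write Y, move right, go to s2
s2 | __YY[Y]XYX_   read Y → write X, move left, go to s1
s1 | __Y[Y]XXYX_   read Y → write Y, move stay, go to s3
s3 | __Y[Y]XXYX_   read Y → write X, move stay, go to s2
s2 | __Y[X]XXYX_   read X → write Y, move right, go to s2
s2 | __YY[X]XYX_   read X → write Y, move right, go to s2
s2 | __YYY[X]YX_   read X → write Y, move right, go to s2
s2 | __YYYY[Y]X_   read Y → write X, move left, go to s1
s1 | __YYY[Y]XX_   read Y → write Y, move stay, go to s3
s3 | __YYY[Y]XX_   read Y → write X, move stay, go to s2
s2 | __YYY[X]XX_   read X → write Y, move right, go to s2
s2 | __YYYY[X]X_   read X → write Y, move right, go to s2
s2 | __YYYYY[X]_   read X → write Y, move right, go to s2
s2 | __YYYYYY[_]   read _ → write X, move left, go to s0
s0 | __YYYYY[Y]X   read Y → write _, move left, go to s0
s0 | __YYYY[Y]_X   read Y → write _, move left, go to s0
s0 | __YYY[Y]__X   read Y → write _, move left, go to s0
s0 | __YY[Y]___X   read Y → write _, move left, go to s0
s0 | __Y[Y]____X   read Y → write _, move left, go to s0
s0 | __[Y]_____X   read Y → write _, move left, go to s0
s0 | _[_]______X   read _ → write _, move left, go to s1
s1 | [_]_______X   read _ → write Y, move stay, go to sH
sH | [Y]_______X
At halt the head is at cell -1.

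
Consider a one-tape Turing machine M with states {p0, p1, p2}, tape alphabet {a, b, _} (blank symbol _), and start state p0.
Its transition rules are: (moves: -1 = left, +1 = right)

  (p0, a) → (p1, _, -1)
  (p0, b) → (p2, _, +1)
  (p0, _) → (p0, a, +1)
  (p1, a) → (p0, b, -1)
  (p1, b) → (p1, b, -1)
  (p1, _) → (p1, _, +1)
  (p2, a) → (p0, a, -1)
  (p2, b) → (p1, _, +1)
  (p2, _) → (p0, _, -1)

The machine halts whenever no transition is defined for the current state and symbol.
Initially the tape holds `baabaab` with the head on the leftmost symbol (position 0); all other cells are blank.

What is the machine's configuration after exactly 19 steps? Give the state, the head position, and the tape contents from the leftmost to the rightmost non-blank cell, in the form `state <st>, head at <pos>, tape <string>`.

p0 | __[b]aabaab   read b → write _, move +1, go to p2
p2 | ___[a]abaab   read a → write a, move -1, go to p0
p0 | __[_]aabaab   read _ → write a, move +1, go to p0
p0 | __a[a]abaab   read a → write _, move -1, go to p1
p1 | __[a]_abaab   read a → write b, move -1, go to p0
p0 | _[_]b_abaab   read _ → write a, move +1, go to p0
p0 | _a[b]_abaab   read b → write _, move +1, go to p2
p2 | _a_[_]abaab   read _ → write _, move -1, go to p0
p0 | _a[_]_abaab   read _ → write a, move +1, go to p0
p0 | _aa[_]abaab   read _ → write a, move +1, go to p0
p0 | _aaa[a]baab   read a → write _, move -1, go to p1
p1 | _aa[a]_baab   read a → write b, move -1, go to p0
p0 | _a[a]b_baab   read a → write _, move -1, go to p1
p1 | _[a]_b_baab   read a → write b, move -1, go to p0
p0 | [_]b_b_baab   read _ → write a, move +1, go to p0
p0 | a[b]_b_baab   read b → write _, move +1, go to p2
p2 | a_[_]b_baab   read _ → write _, move -1, go to p0
p0 | a[_]_b_baab   read _ → write a, move +1, go to p0
p0 | aa[_]b_baab   read _ → write a, move +1, go to p0
p0 | aaa[b]_baab
After 19 steps: state p0, head at 1, tape aaab_baab.

state p0, head at 1, tape aaab_baab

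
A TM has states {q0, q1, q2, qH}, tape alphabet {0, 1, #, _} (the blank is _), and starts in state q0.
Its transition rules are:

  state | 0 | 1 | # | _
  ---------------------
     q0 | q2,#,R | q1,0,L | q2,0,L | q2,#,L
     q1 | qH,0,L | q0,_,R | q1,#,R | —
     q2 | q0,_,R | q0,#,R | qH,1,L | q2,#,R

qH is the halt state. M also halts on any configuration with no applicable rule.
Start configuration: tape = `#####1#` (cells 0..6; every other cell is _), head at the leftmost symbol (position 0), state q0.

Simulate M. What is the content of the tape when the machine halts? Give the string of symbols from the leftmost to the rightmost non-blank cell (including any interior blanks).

q0 | _[#]####1#   read # → write 0, move L, go to q2
q2 | [_]0####1#   read _ → write #, move R, go to q2
q2 | #[0]####1#   read 0 → write _, move R, go to q0
q0 | #_[#]###1#   read # → write 0, move L, go to q2
q2 | #[_]0###1#   read _ → write #, move R, go to q2
q2 | ##[0]###1#   read 0 → write _, move R, go to q0
q0 | ##_[#]##1#   read # → write 0, move L, go to q2
q2 | ##[_]0##1#   read _ → write #, move R, go to q2
q2 | ###[0]##1#   read 0 → write _, move R, go to q0
q0 | ###_[#]#1#   read # → write 0, move L, go to q2
q2 | ###[_]0#1#   read _ → write #, move R, go to q2
q2 | ####[0]#1#   read 0 → write _, move R, go to q0
q0 | ####_[#]1#   read # → write 0, move L, go to q2
q2 | ####[_]01#   read _ → write #, move R, go to q2
q2 | #####[0]1#   read 0 → write _, move R, go to q0
q0 | #####_[1]#   read 1 → write 0, move L, go to q1
q1 | #####[_]0#
The non-blank tape span at halt is #####_0#.

#####_0#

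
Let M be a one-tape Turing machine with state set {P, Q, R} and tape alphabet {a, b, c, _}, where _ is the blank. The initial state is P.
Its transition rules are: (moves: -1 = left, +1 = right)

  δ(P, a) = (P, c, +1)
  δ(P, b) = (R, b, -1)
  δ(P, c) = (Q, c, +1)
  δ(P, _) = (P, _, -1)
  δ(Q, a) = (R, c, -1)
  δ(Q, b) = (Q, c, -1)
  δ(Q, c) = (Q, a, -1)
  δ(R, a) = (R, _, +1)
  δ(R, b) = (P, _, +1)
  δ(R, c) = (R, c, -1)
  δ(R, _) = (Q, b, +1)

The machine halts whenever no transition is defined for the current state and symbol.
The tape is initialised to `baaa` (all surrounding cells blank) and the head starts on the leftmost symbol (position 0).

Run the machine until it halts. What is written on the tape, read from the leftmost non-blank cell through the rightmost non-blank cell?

state=P head=0 tape=__[b]aaa   (P,b)→(R,b,-1)
state=R head=-1 tape=_[_]baaa   (R,_)→(Q,b,+1)
state=Q head=0 tape=_b[b]aaa   (Q,b)→(Q,c,-1)
state=Q head=-1 tape=_[b]caaa   (Q,b)→(Q,c,-1)
state=Q head=-2 tape=[_]ccaaa
The non-blank tape span at halt is ccaaa.

ccaaa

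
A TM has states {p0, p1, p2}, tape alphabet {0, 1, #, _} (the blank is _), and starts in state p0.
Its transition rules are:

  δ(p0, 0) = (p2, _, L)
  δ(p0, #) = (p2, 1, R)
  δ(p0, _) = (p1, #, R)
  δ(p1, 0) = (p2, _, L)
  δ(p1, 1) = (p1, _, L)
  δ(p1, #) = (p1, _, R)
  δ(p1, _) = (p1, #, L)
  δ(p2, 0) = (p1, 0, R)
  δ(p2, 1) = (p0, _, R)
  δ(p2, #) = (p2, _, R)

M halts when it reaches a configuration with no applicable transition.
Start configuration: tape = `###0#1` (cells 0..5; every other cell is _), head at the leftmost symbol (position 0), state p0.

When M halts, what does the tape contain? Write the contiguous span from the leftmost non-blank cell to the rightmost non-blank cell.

1___#

state=p0 head=0 tape=[#]##0#1   (p0,#)→(p2,1,R)
state=p2 head=1 tape=1[#]#0#1   (p2,#)→(p2,_,R)
state=p2 head=2 tape=1_[#]0#1   (p2,#)→(p2,_,R)
state=p2 head=3 tape=1__[0]#1   (p2,0)→(p1,0,R)
state=p1 head=4 tape=1__0[#]1   (p1,#)→(p1,_,R)
state=p1 head=5 tape=1__0_[1]   (p1,1)→(p1,_,L)
state=p1 head=4 tape=1__0[_]_   (p1,_)→(p1,#,L)
state=p1 head=3 tape=1__[0]#_   (p1,0)→(p2,_,L)
state=p2 head=2 tape=1_[_]_#_
The non-blank tape span at halt is 1___#.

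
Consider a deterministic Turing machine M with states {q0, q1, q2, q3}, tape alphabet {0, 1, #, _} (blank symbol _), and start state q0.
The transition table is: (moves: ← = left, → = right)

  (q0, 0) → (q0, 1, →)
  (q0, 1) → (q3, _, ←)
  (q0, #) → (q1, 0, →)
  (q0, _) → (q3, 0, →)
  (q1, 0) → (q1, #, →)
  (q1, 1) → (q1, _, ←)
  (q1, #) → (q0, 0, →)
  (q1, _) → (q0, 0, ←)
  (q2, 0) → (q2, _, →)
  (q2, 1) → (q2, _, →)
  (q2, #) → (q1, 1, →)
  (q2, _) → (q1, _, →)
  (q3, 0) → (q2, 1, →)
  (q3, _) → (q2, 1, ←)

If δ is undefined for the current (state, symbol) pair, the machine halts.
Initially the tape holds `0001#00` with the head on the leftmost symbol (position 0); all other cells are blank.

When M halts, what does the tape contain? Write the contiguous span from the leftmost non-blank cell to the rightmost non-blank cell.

state=q0 head=0 tape=[0]001#00   (q0,0)→(q0,1,→)
state=q0 head=1 tape=1[0]01#00   (q0,0)→(q0,1,→)
state=q0 head=2 tape=11[0]1#00   (q0,0)→(q0,1,→)
state=q0 head=3 tape=111[1]#00   (q0,1)→(q3,_,←)
state=q3 head=2 tape=11[1]_#00
The non-blank tape span at halt is 111_#00.

111_#00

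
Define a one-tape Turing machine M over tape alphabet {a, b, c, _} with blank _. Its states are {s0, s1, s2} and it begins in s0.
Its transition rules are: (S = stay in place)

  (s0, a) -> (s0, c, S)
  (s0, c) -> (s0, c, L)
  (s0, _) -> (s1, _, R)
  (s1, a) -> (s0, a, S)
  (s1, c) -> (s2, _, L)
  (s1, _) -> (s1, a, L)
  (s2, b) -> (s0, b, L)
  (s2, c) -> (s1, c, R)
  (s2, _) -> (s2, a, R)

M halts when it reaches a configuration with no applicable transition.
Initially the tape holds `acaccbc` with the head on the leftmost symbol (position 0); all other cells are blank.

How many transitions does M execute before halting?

24

s0 | __[a]caccbc   read a → write c, move S, go to s0
s0 | __[c]caccbc   read c → write c, move L, go to s0
s0 | _[_]ccaccbc   read _ → write _, move R, go to s1
s1 | __[c]caccbc   read c → write _, move L, go to s2
s2 | _[_]_caccbc   read _ → write a, move R, go to s2
s2 | _a[_]caccbc   read _ → write a, move R, go to s2
s2 | _aa[c]accbc   read c → write c, move R, go to s1
s1 | _aac[a]ccbc   read a → write a, move S, go to s0
s0 | _aac[a]ccbc   read a → write c, move S, go to s0
s0 | _aac[c]ccbc   read c → write c, move L, go to s0
s0 | _aa[c]cccbc   read c → write c, move L, go to s0
s0 | _a[a]ccccbc   read a → write c, move S, go to s0
s0 | _a[c]ccccbc   read c → write c, move L, go to s0
s0 | _[a]cccccbc   read a → write c, move S, go to s0
s0 | _[c]cccccbc   read c → write c, move L, go to s0
s0 | [_]ccccccbc   read _ → write _, move R, go to s1
s1 | _[c]cccccbc   read c → write _, move L, go to s2
s2 | [_]_cccccbc   read _ → write a, move R, go to s2
s2 | a[_]cccccbc   read _ → write a, move R, go to s2
s2 | aa[c]ccccbc   read c → write c, move R, go to s1
s1 | aac[c]cccbc   read c → write _, move L, go to s2
s2 | aa[c]_cccbc   read c → write c, move R, go to s1
s1 | aac[_]cccbc   read _ → write a, move L, go to s1
s1 | aa[c]acccbc   read c → write _, move L, go to s2
s2 | a[a]_acccbc
M halts after 24 transitions.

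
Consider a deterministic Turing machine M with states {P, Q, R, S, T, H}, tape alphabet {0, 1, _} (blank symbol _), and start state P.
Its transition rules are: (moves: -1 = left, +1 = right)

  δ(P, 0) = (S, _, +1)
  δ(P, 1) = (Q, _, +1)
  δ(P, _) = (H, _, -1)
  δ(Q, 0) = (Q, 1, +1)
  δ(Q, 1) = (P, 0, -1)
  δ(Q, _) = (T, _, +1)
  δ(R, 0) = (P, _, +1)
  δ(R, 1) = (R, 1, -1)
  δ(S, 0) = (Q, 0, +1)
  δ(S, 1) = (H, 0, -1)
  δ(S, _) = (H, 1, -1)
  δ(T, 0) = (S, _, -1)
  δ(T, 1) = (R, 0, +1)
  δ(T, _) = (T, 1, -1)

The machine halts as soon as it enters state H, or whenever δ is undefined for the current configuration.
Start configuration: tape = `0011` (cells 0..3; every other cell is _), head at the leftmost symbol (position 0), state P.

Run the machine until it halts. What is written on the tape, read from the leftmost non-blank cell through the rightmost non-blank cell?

1_11

P | [0]011__   read 0 → write _, move +1, go to S
S | _[0]11__   read 0 → write 0, move +1, go to Q
Q | _0[1]1__   read 1 → write 0, move -1, go to P
P | _[0]01__   read 0 → write _, move +1, go to S
S | __[0]1__   read 0 → write 0, move +1, go to Q
Q | __0[1]__   read 1 → write 0, move -1, go to P
P | __[0]0__   read 0 → write _, move +1, go to S
S | ___[0]__   read 0 → write 0, move +1, go to Q
Q | ___0[_]_   read _ → write _, move +1, go to T
T | ___0_[_]   read _ → write 1, move -1, go to T
T | ___0[_]1   read _ → write 1, move -1, go to T
T | ___[0]11   read 0 → write _, move -1, go to S
S | __[_]_11   read _ → write 1, move -1, go to H
H | _[_]1_11
The non-blank tape span at halt is 1_11.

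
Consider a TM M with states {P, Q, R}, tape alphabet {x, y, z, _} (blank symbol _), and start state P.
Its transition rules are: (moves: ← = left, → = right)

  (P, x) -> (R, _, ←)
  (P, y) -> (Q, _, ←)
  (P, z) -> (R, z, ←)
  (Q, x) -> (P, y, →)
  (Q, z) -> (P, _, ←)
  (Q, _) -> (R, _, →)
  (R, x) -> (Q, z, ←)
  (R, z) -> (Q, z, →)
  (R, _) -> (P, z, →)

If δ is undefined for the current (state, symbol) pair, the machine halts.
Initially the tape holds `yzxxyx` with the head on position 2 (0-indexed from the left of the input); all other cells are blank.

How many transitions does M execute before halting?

state=P head=2 tape=yz[x]xyx   (P,x)→(R,_,←)
state=R head=1 tape=y[z]_xyx   (R,z)→(Q,z,→)
state=Q head=2 tape=yz[_]xyx   (Q,_)→(R,_,→)
state=R head=3 tape=yz_[x]yx   (R,x)→(Q,z,←)
state=Q head=2 tape=yz[_]zyx   (Q,_)→(R,_,→)
state=R head=3 tape=yz_[z]yx   (R,z)→(Q,z,→)
state=Q head=4 tape=yz_z[y]x
M halts after 6 transitions.

6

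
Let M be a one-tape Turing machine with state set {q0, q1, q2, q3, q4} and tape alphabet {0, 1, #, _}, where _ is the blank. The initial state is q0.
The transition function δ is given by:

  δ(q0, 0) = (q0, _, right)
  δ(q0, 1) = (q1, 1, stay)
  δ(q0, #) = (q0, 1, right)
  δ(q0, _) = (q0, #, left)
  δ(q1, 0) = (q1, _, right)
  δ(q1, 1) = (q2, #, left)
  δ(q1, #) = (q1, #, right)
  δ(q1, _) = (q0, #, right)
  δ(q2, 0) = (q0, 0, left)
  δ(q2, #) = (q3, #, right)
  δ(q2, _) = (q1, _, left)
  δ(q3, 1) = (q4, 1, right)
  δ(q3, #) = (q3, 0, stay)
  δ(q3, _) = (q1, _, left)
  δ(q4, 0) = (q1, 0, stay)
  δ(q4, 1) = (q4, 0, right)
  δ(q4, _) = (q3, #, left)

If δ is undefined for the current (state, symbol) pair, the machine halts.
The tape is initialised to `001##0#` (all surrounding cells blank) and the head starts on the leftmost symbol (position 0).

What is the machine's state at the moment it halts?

q0 | [0]01##0#_   read 0 → write _, move right, go to q0
q0 | _[0]1##0#_   read 0 → write _, move right, go to q0
q0 | __[1]##0#_   read 1 → write 1, move stay, go to q1
q1 | __[1]##0#_   read 1 → write #, move left, go to q2
q2 | _[_]###0#_   read _ → write _, move left, go to q1
q1 | [_]_###0#_   read _ → write #, move right, go to q0
q0 | #[_]###0#_   read _ → write #, move left, go to q0
q0 | [#]####0#_   read # → write 1, move right, go to q0
q0 | 1[#]###0#_   read # → write 1, move right, go to q0
q0 | 11[#]##0#_   read # → write 1, move right, go to q0
q0 | 111[#]#0#_   read # → write 1, move right, go to q0
q0 | 1111[#]0#_   read # → write 1, move right, go to q0
q0 | 11111[0]#_   read 0 → write _, move right, go to q0
q0 | 11111_[#]_   read # → write 1, move right, go to q0
q0 | 11111_1[_]   read _ → write #, move left, go to q0
q0 | 11111_[1]#   read 1 → write 1, move stay, go to q1
q1 | 11111_[1]#   read 1 → write #, move left, go to q2
q2 | 11111[_]##   read _ → write _, move left, go to q1
q1 | 1111[1]_##   read 1 → write #, move left, go to q2
q2 | 111[1]#_##
No transition is defined for (q2, 1); M halts in state q2.

q2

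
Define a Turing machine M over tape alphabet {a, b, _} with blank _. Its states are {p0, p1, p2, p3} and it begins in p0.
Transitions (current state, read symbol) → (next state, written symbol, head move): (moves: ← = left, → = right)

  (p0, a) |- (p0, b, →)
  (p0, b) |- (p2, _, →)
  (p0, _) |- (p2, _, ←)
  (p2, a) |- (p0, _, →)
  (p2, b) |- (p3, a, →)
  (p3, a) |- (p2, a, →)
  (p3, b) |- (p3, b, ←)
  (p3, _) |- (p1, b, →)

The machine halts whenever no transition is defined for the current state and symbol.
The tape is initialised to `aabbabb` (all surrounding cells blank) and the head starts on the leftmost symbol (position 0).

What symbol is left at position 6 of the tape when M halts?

a

state=p0 head=0 tape=[a]abbabb__   (p0,a)→(p0,b,→)
state=p0 head=1 tape=b[a]bbabb__   (p0,a)→(p0,b,→)
state=p0 head=2 tape=bb[b]babb__   (p0,b)→(p2,_,→)
state=p2 head=3 tape=bb_[b]abb__   (p2,b)→(p3,a,→)
state=p3 head=4 tape=bb_a[a]bb__   (p3,a)→(p2,a,→)
state=p2 head=5 tape=bb_aa[b]b__   (p2,b)→(p3,a,→)
state=p3 head=6 tape=bb_aaa[b]__   (p3,b)→(p3,b,←)
state=p3 head=5 tape=bb_aa[a]b__   (p3,a)→(p2,a,→)
state=p2 head=6 tape=bb_aaa[b]__   (p2,b)→(p3,a,→)
state=p3 head=7 tape=bb_aaaa[_]_   (p3,_)→(p1,b,→)
state=p1 head=8 tape=bb_aaaab[_]
Cell 6 holds a when M halts.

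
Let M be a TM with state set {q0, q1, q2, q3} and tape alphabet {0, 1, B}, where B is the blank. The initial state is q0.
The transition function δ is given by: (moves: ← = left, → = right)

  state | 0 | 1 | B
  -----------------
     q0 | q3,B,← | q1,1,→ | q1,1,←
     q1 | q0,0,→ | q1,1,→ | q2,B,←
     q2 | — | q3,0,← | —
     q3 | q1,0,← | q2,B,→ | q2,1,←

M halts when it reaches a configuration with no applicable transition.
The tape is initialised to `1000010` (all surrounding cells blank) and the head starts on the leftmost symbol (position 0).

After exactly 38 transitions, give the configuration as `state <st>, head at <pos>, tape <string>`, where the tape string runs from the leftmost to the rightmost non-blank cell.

q0 | [1]000010BB   read 1 → write 1, move →, go to q1
q1 | 1[0]00010BB   read 0 → write 0, move →, go to q0
q0 | 10[0]0010BB   read 0 → write B, move ←, go to q3
q3 | 1[0]B0010BB   read 0 → write 0, move ←, go to q1
q1 | [1]0B0010BB   read 1 → write 1, move →, go to q1
q1 | 1[0]B0010BB   read 0 → write 0, move →, go to q0
q0 | 10[B]0010BB   read B → write 1, move ←, go to q1
q1 | 1[0]10010BB   read 0 → write 0, move →, go to q0
q0 | 10[1]0010BB   read 1 → write 1, move →, go to q1
q1 | 101[0]010BB   read 0 → write 0, move →, go to q0
q0 | 1010[0]10BB   read 0 → write B, move ←, go to q3
q3 | 101[0]B10BB   read 0 → write 0, move ←, go to q1
q1 | 10[1]0B10BB   read 1 → write 1, move →, go to q1
q1 | 101[0]B10BB   read 0 → write 0, move →, go to q0
q0 | 1010[B]10BB   read B → write 1, move ←, go to q1
q1 | 101[0]110BB   read 0 → write 0, move →, go to q0
q0 | 1010[1]10BB   read 1 → write 1, move →, go to q1
q1 | 10101[1]0BB   read 1 → write 1, move →, go to q1
q1 | 101011[0]BB   read 0 → write 0, move →, go to q0
q0 | 1010110[B]B   read B → write 1, move ←, go to q1
q1 | 101011[0]1B   read 0 → write 0, move →, go to q0
q0 | 1010110[1]B   read 1 → write 1, move →, go to q1
q1 | 10101101[B]   read B → write B, move ←, go to q2
q2 | 1010110[1]B   read 1 → write 0, move ←, go to q3
q3 | 101011[0]0B   read 0 → write 0, move ←, go to q1
q1 | 10101[1]00B   read 1 → write 1, move →, go to q1
q1 | 101011[0]0B   read 0 → write 0, move →, go to q0
q0 | 1010110[0]B   read 0 → write B, move ←, go to q3
q3 | 101011[0]BB   read 0 → write 0, move ←, go to q1
q1 | 10101[1]0BB   read 1 → write 1, move →, go to q1
q1 | 101011[0]BB   read 0 → write 0, move →, go to q0
q0 | 1010110[B]B   read B → write 1, move ←, go to q1
q1 | 101011[0]1B   read 0 → write 0, move →, go to q0
q0 | 1010110[1]B   read 1 → write 1, move →, go to q1
q1 | 10101101[B]   read B → write B, move ←, go to q2
q2 | 1010110[1]B   read 1 → write 0, move ←, go to q3
q3 | 101011[0]0B   read 0 → write 0, move ←, go to q1
q1 | 10101[1]00B   read 1 → write 1, move →, go to q1
q1 | 101011[0]0B
After 38 steps: state q1, head at 6, tape 10101100.

state q1, head at 6, tape 10101100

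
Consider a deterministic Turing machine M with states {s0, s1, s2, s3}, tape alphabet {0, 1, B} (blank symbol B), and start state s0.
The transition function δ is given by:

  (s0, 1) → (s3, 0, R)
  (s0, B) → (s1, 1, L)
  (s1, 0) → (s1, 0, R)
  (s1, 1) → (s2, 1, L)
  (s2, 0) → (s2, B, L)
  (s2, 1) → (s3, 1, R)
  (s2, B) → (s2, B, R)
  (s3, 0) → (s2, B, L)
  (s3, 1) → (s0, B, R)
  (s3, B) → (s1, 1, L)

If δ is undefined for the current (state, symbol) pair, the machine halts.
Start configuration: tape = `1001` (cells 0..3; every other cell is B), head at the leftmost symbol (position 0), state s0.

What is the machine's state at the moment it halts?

s1

state=s0 head=0 tape=B[1]001BB   (s0,1)→(s3,0,R)
state=s3 head=1 tape=B0[0]01BB   (s3,0)→(s2,B,L)
state=s2 head=0 tape=B[0]B01BB   (s2,0)→(s2,B,L)
state=s2 head=-1 tape=[B]BB01BB   (s2,B)→(s2,B,R)
state=s2 head=0 tape=B[B]B01BB   (s2,B)→(s2,B,R)
state=s2 head=1 tape=BB[B]01BB   (s2,B)→(s2,B,R)
state=s2 head=2 tape=BBB[0]1BB   (s2,0)→(s2,B,L)
state=s2 head=1 tape=BB[B]B1BB   (s2,B)→(s2,B,R)
state=s2 head=2 tape=BBB[B]1BB   (s2,B)→(s2,B,R)
state=s2 head=3 tape=BBBB[1]BB   (s2,1)→(s3,1,R)
state=s3 head=4 tape=BBBB1[B]B   (s3,B)→(s1,1,L)
state=s1 head=3 tape=BBBB[1]1B   (s1,1)→(s2,1,L)
state=s2 head=2 tape=BBB[B]11B   (s2,B)→(s2,B,R)
state=s2 head=3 tape=BBBB[1]1B   (s2,1)→(s3,1,R)
state=s3 head=4 tape=BBBB1[1]B   (s3,1)→(s0,B,R)
state=s0 head=5 tape=BBBB1B[B]   (s0,B)→(s1,1,L)
state=s1 head=4 tape=BBBB1[B]1
No transition is defined for (s1, B); M halts in state s1.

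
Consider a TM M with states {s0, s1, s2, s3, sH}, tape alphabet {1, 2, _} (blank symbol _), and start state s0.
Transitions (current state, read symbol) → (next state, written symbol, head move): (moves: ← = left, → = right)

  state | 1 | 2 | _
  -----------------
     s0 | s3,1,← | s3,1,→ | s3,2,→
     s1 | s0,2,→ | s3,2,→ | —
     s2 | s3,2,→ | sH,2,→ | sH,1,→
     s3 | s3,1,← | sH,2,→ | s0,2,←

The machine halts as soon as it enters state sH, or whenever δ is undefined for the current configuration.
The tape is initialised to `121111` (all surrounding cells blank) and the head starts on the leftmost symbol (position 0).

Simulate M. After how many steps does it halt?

state=s0 head=0 tape=__[1]21111   (s0,1)→(s3,1,←)
state=s3 head=-1 tape=_[_]121111   (s3,_)→(s0,2,←)
state=s0 head=-2 tape=[_]2121111   (s0,_)→(s3,2,→)
state=s3 head=-1 tape=2[2]121111   (s3,2)→(sH,2,→)
state=sH head=0 tape=22[1]21111
M halts after 4 transitions.

4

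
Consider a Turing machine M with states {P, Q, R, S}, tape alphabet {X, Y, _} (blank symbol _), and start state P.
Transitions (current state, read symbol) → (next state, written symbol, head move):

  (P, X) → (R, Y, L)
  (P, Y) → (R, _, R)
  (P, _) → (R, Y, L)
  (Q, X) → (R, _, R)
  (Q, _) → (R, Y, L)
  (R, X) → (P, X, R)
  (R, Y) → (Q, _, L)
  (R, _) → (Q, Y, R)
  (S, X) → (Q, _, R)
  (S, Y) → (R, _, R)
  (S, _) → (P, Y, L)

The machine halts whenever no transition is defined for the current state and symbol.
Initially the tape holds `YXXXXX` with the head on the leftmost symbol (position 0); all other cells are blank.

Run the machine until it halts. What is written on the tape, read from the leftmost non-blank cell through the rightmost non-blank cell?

state=P head=0 tape=[Y]XXXXX___   (P,Y)→(R,_,R)
state=R head=1 tape=_[X]XXXX___   (R,X)→(P,X,R)
state=P head=2 tape=_X[X]XXX___   (P,X)→(R,Y,L)
state=R head=1 tape=_[X]YXXX___   (R,X)→(P,X,R)
state=P head=2 tape=_X[Y]XXX___   (P,Y)→(R,_,R)
state=R head=3 tape=_X_[X]XX___   (R,X)→(P,X,R)
state=P head=4 tape=_X_X[X]X___   (P,X)→(R,Y,L)
state=R head=3 tape=_X_[X]YX___   (R,X)→(P,X,R)
state=P head=4 tape=_X_X[Y]X___   (P,Y)→(R,_,R)
state=R head=5 tape=_X_X_[X]___   (R,X)→(P,X,R)
state=P head=6 tape=_X_X_X[_]__   (P,_)→(R,Y,L)
state=R head=5 tape=_X_X_[X]Y__   (R,X)→(P,X,R)
state=P head=6 tape=_X_X_X[Y]__   (P,Y)→(R,_,R)
state=R head=7 tape=_X_X_X_[_]_   (R,_)→(Q,Y,R)
state=Q head=8 tape=_X_X_X_Y[_]   (Q,_)→(R,Y,L)
state=R head=7 tape=_X_X_X_[Y]Y   (R,Y)→(Q,_,L)
state=Q head=6 tape=_X_X_X[_]_Y   (Q,_)→(R,Y,L)
state=R head=5 tape=_X_X_[X]Y_Y   (R,X)→(P,X,R)
state=P head=6 tape=_X_X_X[Y]_Y   (P,Y)→(R,_,R)
state=R head=7 tape=_X_X_X_[_]Y   (R,_)→(Q,Y,R)
state=Q head=8 tape=_X_X_X_Y[Y]
The non-blank tape span at halt is X_X_X_YY.

X_X_X_YY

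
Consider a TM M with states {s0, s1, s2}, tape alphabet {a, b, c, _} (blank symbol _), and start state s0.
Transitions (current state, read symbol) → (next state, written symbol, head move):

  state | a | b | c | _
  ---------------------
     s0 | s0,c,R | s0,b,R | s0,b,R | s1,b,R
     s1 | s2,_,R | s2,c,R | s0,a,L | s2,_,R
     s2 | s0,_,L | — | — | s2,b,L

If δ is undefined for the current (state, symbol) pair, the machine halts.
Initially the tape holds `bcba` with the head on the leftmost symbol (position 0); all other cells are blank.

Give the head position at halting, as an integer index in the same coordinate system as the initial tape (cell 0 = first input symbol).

state=s0 head=0 tape=[b]cba___   (s0,b)→(s0,b,R)
state=s0 head=1 tape=b[c]ba___   (s0,c)→(s0,b,R)
state=s0 head=2 tape=bb[b]a___   (s0,b)→(s0,b,R)
state=s0 head=3 tape=bbb[a]___   (s0,a)→(s0,c,R)
state=s0 head=4 tape=bbbc[_]__   (s0,_)→(s1,b,R)
state=s1 head=5 tape=bbbcb[_]_   (s1,_)→(s2,_,R)
state=s2 head=6 tape=bbbcb_[_]   (s2,_)→(s2,b,L)
state=s2 head=5 tape=bbbcb[_]b   (s2,_)→(s2,b,L)
state=s2 head=4 tape=bbbc[b]bb
At halt the head is at cell 4.

4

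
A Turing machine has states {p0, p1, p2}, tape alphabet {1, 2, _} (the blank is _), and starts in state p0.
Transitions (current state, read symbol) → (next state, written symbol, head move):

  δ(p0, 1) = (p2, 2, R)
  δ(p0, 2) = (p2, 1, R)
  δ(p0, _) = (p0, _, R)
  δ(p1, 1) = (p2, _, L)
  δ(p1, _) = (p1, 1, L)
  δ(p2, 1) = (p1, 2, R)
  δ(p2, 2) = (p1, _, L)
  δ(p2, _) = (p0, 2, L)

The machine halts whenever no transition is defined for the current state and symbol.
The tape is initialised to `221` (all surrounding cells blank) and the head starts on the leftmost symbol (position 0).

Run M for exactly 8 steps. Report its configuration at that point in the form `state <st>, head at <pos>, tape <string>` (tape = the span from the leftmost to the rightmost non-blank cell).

state p2, head at 0, tape 22_1

p0 | __[2]21   read 2 → write 1, move R, go to p2
p2 | __1[2]1   read 2 → write _, move L, go to p1
p1 | __[1]_1   read 1 → write _, move L, go to p2
p2 | _[_]__1   read _ → write 2, move L, go to p0
p0 | [_]2__1   read _ → write _, move R, go to p0
p0 | _[2]__1   read 2 → write 1, move R, go to p2
p2 | _1[_]_1   read _ → write 2, move L, go to p0
p0 | _[1]2_1   read 1 → write 2, move R, go to p2
p2 | _2[2]_1
After 8 steps: state p2, head at 0, tape 22_1.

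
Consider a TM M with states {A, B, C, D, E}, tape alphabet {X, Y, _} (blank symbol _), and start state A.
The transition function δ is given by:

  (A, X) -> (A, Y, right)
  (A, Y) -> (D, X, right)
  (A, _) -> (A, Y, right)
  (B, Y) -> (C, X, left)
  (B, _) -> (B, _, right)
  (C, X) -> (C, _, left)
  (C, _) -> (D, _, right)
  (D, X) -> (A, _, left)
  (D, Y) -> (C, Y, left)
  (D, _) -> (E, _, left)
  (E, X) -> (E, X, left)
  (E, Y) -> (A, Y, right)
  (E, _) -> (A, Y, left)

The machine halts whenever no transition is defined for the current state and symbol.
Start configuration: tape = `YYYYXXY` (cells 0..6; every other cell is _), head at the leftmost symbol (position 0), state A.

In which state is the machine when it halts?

C

A | __[Y]YYYXXY   read Y → write X, move right, go to D
D | __X[Y]YYXXY   read Y → write Y, move left, go to C
C | __[X]YYYXXY   read X → write _, move left, go to C
C | _[_]_YYYXXY   read _ → write _, move right, go to D
D | __[_]YYYXXY   read _ → write _, move left, go to E
E | _[_]_YYYXXY   read _ → write Y, move left, go to A
A | [_]Y_YYYXXY   read _ → write Y, move right, go to A
A | Y[Y]_YYYXXY   read Y → write X, move right, go to D
D | YX[_]YYYXXY   read _ → write _, move left, go to E
E | Y[X]_YYYXXY   read X → write X, move left, go to E
E | [Y]X_YYYXXY   read Y → write Y, move right, go to A
A | Y[X]_YYYXXY   read X → write Y, move right, go to A
A | YY[_]YYYXXY   read _ → write Y, move right, go to A
A | YYY[Y]YYXXY   read Y → write X, move right, go to D
D | YYYX[Y]YXXY   read Y → write Y, move left, go to C
C | YYY[X]YYXXY   read X → write _, move left, go to C
C | YY[Y]_YYXXY
No transition is defined for (C, Y); M halts in state C.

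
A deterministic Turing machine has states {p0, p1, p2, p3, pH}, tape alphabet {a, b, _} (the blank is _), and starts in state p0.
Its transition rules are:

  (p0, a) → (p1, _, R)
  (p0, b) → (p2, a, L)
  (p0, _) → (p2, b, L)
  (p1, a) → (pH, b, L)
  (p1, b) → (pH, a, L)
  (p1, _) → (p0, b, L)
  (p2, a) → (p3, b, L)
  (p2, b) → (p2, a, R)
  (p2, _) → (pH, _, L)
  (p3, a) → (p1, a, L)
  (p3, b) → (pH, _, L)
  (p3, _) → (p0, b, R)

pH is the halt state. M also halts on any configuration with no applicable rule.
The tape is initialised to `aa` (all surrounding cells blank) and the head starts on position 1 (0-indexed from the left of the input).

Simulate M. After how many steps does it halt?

state=p0 head=1 tape=_____a[a]_   (p0,a)→(p1,_,R)
state=p1 head=2 tape=_____a_[_]   (p1,_)→(p0,b,L)
state=p0 head=1 tape=_____a[_]b   (p0,_)→(p2,b,L)
state=p2 head=0 tape=_____[a]bb   (p2,a)→(p3,b,L)
state=p3 head=-1 tape=____[_]bbb   (p3,_)→(p0,b,R)
state=p0 head=0 tape=____b[b]bb   (p0,b)→(p2,a,L)
state=p2 head=-1 tape=____[b]abb   (p2,b)→(p2,a,R)
state=p2 head=0 tape=____a[a]bb   (p2,a)→(p3,b,L)
state=p3 head=-1 tape=____[a]bbb   (p3,a)→(p1,a,L)
state=p1 head=-2 tape=___[_]abbb   (p1,_)→(p0,b,L)
state=p0 head=-3 tape=__[_]babbb   (p0,_)→(p2,b,L)
state=p2 head=-4 tape=_[_]bbabbb   (p2,_)→(pH,_,L)
state=pH head=-5 tape=[_]_bbabbb
M halts after 12 transitions.

12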